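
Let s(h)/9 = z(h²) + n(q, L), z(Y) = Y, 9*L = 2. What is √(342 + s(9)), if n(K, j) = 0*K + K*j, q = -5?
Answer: √1061 ≈ 32.573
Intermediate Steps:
L = 2/9 (L = (⅑)*2 = 2/9 ≈ 0.22222)
n(K, j) = K*j (n(K, j) = 0 + K*j = K*j)
s(h) = -10 + 9*h² (s(h) = 9*(h² - 5*2/9) = 9*(h² - 10/9) = 9*(-10/9 + h²) = -10 + 9*h²)
√(342 + s(9)) = √(342 + (-10 + 9*9²)) = √(342 + (-10 + 9*81)) = √(342 + (-10 + 729)) = √(342 + 719) = √1061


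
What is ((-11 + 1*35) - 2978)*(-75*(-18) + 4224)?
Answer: -16465596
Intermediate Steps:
((-11 + 1*35) - 2978)*(-75*(-18) + 4224) = ((-11 + 35) - 2978)*(1350 + 4224) = (24 - 2978)*5574 = -2954*5574 = -16465596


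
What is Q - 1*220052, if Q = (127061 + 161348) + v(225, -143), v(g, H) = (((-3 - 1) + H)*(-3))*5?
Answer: 70562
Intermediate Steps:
v(g, H) = 60 - 15*H (v(g, H) = ((-4 + H)*(-3))*5 = (12 - 3*H)*5 = 60 - 15*H)
Q = 290614 (Q = (127061 + 161348) + (60 - 15*(-143)) = 288409 + (60 + 2145) = 288409 + 2205 = 290614)
Q - 1*220052 = 290614 - 1*220052 = 290614 - 220052 = 70562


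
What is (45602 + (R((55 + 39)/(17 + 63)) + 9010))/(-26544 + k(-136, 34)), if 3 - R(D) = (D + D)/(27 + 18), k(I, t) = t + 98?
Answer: -49153453/23770800 ≈ -2.0678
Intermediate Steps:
k(I, t) = 98 + t
R(D) = 3 - 2*D/45 (R(D) = 3 - (D + D)/(27 + 18) = 3 - 2*D/45)
(45602 + (R((55 + 39)/(17 + 63)) + 9010))/(-26544 + k(-136, 34)) = (45602 + ((3 - 2*(55 + 39)/(45*(17 + 63))) + 9010))/(-26544 + (98 + 34)) = (45602 + ((3 - 188/(45*80)) + 9010))/(-26544 + 132) = (45602 + ((3 - 188/(45*80)) + 9010))/(-26412) = (45602 + ((3 - 2/45*47/40) + 9010))*(-1/26412) = (45602 + ((3 - 47/900) + 9010))*(-1/26412) = (45602 + (2653/900 + 9010))*(-1/26412) = (45602 + 8111653/900)*(-1/26412) = (49153453/900)*(-1/26412) = -49153453/23770800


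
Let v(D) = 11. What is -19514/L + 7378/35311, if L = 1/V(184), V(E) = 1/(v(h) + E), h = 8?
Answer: -687620144/6885645 ≈ -99.863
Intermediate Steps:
V(E) = 1/(11 + E)
L = 195 (L = 1/(1/(11 + 184)) = 1/(1/195) = 195)
-19514/L + 7378/35311 = -19514/195 + 7378/35311 = -687620144/6885645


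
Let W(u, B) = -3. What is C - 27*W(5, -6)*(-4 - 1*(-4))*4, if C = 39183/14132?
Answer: 39183/14132 ≈ 2.7726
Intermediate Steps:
C = 39183/14132 (C = 39183*(1/14132) = 39183/14132 ≈ 2.7726)
C - 27*W(5, -6)*(-4 - 1*(-4))*4 = 39183/14132 - 27*(-3)*(-4 - 1*(-4))*4 = 39183/14132 - (-81)*(-4 + 4)*4 = 39183/14132 - (-81)*0*4 = 39183/14132 - (-81)*0 = 39183/14132 - 1*0 = 39183/14132 + 0 = 39183/14132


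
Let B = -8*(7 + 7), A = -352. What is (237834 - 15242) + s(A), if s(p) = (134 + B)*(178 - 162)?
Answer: 222944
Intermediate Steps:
B = -112 (B = -8*14 = -112)
s(p) = 352 (s(p) = (134 - 112)*(178 - 162) = 22*16 = 352)
(237834 - 15242) + s(A) = (237834 - 15242) + 352 = 222592 + 352 = 222944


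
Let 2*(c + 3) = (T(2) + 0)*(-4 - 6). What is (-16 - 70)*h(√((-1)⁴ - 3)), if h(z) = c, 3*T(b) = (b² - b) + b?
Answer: 2494/3 ≈ 831.33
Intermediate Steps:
T(b) = b²/3 (T(b) = ((b² - b) + b)/3 = b²/3)
c = -29/3 (c = -3 + (((⅓)*2² + 0)*(-4 - 6))/2 = -3 + (((⅓)*4 + 0)*(-10))/2 = -3 + ((4/3 + 0)*(-10))/2 = -3 + ((4/3)*(-10))/2 = -3 + (½)*(-40/3) = -3 - 20/3 = -29/3 ≈ -9.6667)
h(z) = -29/3
(-16 - 70)*h(√((-1)⁴ - 3)) = (-16 - 70)*(-29/3) = -86*(-29/3) = 2494/3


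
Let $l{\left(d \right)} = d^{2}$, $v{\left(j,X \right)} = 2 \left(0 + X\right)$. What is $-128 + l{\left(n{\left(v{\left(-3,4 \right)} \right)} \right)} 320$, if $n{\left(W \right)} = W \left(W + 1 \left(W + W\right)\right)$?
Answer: $11796352$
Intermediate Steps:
$v{\left(j,X \right)} = 2 X$
$n{\left(W \right)} = 3 W^{2}$ ($n{\left(W \right)} = W \left(W + 1 \cdot 2 W\right) = W \left(W + 2 W\right) = W 3 W = 3 W^{2}$)
$-128 + l{\left(n{\left(v{\left(-3,4 \right)} \right)} \right)} 320 = -128 + \left(3 \left(2 \cdot 4\right)^{2}\right)^{2} \cdot 320 = -128 + \left(3 \cdot 8^{2}\right)^{2} \cdot 320 = -128 + \left(3 \cdot 64\right)^{2} \cdot 320 = -128 + 192^{2} \cdot 320 = -128 + 36864 \cdot 320 = -128 + 11796480 = 11796352$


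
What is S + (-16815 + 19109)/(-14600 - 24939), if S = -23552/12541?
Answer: -959991582/495858599 ≈ -1.9360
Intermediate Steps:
S = -23552/12541 (S = -23552*1/12541 = -23552/12541 ≈ -1.8780)
S + (-16815 + 19109)/(-14600 - 24939) = -23552/12541 + (-16815 + 19109)/(-14600 - 24939) = -23552/12541 + 2294/(-39539) = -23552/12541 + 2294*(-1/39539) = -23552/12541 - 2294/39539 = -959991582/495858599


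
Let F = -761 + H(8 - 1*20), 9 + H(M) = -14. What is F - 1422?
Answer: -2206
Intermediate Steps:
H(M) = -23 (H(M) = -9 - 14 = -23)
F = -784 (F = -761 - 23 = -784)
F - 1422 = -784 - 1422 = -2206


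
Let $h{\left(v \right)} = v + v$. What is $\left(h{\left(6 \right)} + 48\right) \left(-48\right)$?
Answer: $-2880$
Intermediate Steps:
$h{\left(v \right)} = 2 v$
$\left(h{\left(6 \right)} + 48\right) \left(-48\right) = \left(2 \cdot 6 + 48\right) \left(-48\right) = \left(12 + 48\right) \left(-48\right) = 60 \left(-48\right) = -2880$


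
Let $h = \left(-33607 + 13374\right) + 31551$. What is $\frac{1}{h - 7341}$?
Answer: $\frac{1}{3977} \approx 0.00025145$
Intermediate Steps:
$h = 11318$ ($h = -20233 + 31551 = 11318$)
$\frac{1}{h - 7341} = \frac{1}{11318 - 7341} = \frac{1}{3977}$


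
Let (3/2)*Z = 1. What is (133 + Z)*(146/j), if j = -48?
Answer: -29273/72 ≈ -406.57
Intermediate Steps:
Z = 2/3 (Z = (2/3)*1 = 2/3 ≈ 0.66667)
(133 + Z)*(146/j) = (133 + 2/3)*(146/(-48)) = 401*(146*(-1/48))/3 = (401/3)*(-73/24) = -29273/72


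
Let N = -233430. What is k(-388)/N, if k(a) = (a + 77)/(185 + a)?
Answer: -311/47386290 ≈ -6.5631e-6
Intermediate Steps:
k(a) = (77 + a)/(185 + a)
k(-388)/N = ((77 - 388)/(185 - 388))/(-233430) = (-311/(-203))*(-1/233430) = -1/203*(-311)*(-1/233430) = (311/203)*(-1/233430) = -311/47386290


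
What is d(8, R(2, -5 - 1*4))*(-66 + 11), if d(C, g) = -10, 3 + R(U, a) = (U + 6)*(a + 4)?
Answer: 550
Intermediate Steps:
R(U, a) = -3 + (4 + a)*(6 + U) (R(U, a) = -3 + (U + 6)*(a + 4) = -3 + (6 + U)*(4 + a) = -3 + (4 + a)*(6 + U))
d(8, R(2, -5 - 1*4))*(-66 + 11) = -10*(-66 + 11) = -10*(-55) = 550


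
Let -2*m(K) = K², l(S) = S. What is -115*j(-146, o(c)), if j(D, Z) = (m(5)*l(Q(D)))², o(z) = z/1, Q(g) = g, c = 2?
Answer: -383021875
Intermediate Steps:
m(K) = -K²/2
o(z) = z (o(z) = z*1 = z)
j(D, Z) = 625*D²/4 (j(D, Z) = ((-½*5²)*D)² = ((-½*25)*D)² = (-25*D/2)² = 625*D²/4)
-115*j(-146, o(c)) = -71875*(-146)²/4 = -71875*21316/4 = -115*3330625 = -383021875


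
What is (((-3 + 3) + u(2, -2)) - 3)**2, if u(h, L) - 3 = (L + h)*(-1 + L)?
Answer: 0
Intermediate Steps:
u(h, L) = 3 + (-1 + L)*(L + h) (u(h, L) = 3 + (L + h)*(-1 + L) = 3 + (-1 + L)*(L + h))
(((-3 + 3) + u(2, -2)) - 3)**2 = (((-3 + 3) + (3 + (-2)**2 - 1*(-2) - 1*2 - 2*2)) - 3)**2 = ((0 + (3 + 4 + 2 - 2 - 4)) - 3)**2 = ((0 + 3) - 3)**2 = (3 - 3)**2 = 0**2 = 0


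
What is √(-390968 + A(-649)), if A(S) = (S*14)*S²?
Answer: I*√3827423254 ≈ 61866.0*I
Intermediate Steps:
A(S) = 14*S³ (A(S) = (14*S)*S² = 14*S³)
√(-390968 + A(-649)) = √(-390968 + 14*(-649)³) = √(-390968 + 14*(-273359449)) = √(-390968 - 3827032286) = √(-3827423254) = I*√3827423254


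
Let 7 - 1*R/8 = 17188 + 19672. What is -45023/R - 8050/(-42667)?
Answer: 4294329541/12579255608 ≈ 0.34138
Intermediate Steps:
R = -294824 (R = 56 - 8*(17188 + 19672) = 56 - 8*36860 = 56 - 294880 = -294824)
-45023/R - 8050/(-42667) = -45023/(-294824) - 8050/(-42667) = -45023*(-1/294824) - 8050*(-1/42667) = 45023/294824 + 8050/42667 = 4294329541/12579255608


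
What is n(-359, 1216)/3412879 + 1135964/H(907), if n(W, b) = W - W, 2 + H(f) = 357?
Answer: 1135964/355 ≈ 3199.9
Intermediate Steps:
H(f) = 355 (H(f) = -2 + 357 = 355)
n(W, b) = 0
n(-359, 1216)/3412879 + 1135964/H(907) = 0/3412879 + 1135964/355 = 0*(1/3412879) + 1135964*(1/355) = 0 + 1135964/355 = 1135964/355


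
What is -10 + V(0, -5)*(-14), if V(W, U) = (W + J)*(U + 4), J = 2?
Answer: 18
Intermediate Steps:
V(W, U) = (2 + W)*(4 + U) (V(W, U) = (W + 2)*(U + 4) = (2 + W)*(4 + U))
-10 + V(0, -5)*(-14) = -10 + (8 + 2*(-5) + 4*0 - 5*0)*(-14) = -10 + (8 - 10 + 0 + 0)*(-14) = -10 - 2*(-14) = -10 + 28 = 18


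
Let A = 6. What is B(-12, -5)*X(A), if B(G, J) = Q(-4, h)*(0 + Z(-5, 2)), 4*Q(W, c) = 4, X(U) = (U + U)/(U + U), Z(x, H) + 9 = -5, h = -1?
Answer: -14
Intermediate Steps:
Z(x, H) = -14 (Z(x, H) = -9 - 5 = -14)
X(U) = 1 (X(U) = (2*U)/((2*U)) = (2*U)*(1/(2*U)) = 1)
Q(W, c) = 1 (Q(W, c) = (¼)*4 = 1)
B(G, J) = -14 (B(G, J) = 1*(0 - 14) = 1*(-14) = -14)
B(-12, -5)*X(A) = -14*1 = -14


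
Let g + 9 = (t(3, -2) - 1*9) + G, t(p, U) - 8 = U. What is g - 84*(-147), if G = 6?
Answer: 12342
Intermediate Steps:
t(p, U) = 8 + U
g = -6 (g = -9 + (((8 - 2) - 1*9) + 6) = -9 + ((6 - 9) + 6) = -9 + (-3 + 6) = -9 + 3 = -6)
g - 84*(-147) = -6 - 84*(-147) = -6 + 12348 = 12342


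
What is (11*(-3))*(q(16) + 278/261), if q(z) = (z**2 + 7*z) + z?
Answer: -1105522/87 ≈ -12707.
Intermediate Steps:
q(z) = z**2 + 8*z
(11*(-3))*(q(16) + 278/261) = (11*(-3))*(16*(8 + 16) + 278/261) = -33*(16*24 + 278*(1/261)) = -33*(384 + 278/261) = -33*100502/261 = -1105522/87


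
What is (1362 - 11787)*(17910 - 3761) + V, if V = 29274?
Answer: -147474051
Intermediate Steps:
(1362 - 11787)*(17910 - 3761) + V = (1362 - 11787)*(17910 - 3761) + 29274 = -10425*14149 + 29274 = -147503325 + 29274 = -147474051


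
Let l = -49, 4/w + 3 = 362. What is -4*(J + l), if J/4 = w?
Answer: 70300/359 ≈ 195.82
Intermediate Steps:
w = 4/359 (w = 4/(-3 + 362) = 4/359 ≈ 0.011142)
J = 16/359 (J = 4*(4/359) = 16/359 ≈ 0.044568)
-4*(J + l) = -4*(16/359 - 49) = -4*(-17575/359) = 70300/359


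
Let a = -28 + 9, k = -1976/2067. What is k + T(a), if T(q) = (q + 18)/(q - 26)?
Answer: -2227/2385 ≈ -0.93375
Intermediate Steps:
k = -152/159 (k = -1976*1/2067 = -152/159 ≈ -0.95597)
a = -19
T(q) = (18 + q)/(-26 + q)
k + T(a) = -152/159 + (18 - 19)/(-26 - 19) = -152/159 - 1/(-45) = -152/159 - 1/45*(-1) = -152/159 + 1/45 = -2227/2385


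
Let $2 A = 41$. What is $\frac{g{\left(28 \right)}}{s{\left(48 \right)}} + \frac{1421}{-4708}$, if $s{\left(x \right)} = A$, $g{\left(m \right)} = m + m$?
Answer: $\frac{469035}{193028} \approx 2.4299$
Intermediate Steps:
$g{\left(m \right)} = 2 m$
$A = \frac{41}{2}$ ($A = \frac{1}{2} \cdot 41 = \frac{41}{2} \approx 20.5$)
$s{\left(x \right)} = \frac{41}{2}$
$\frac{g{\left(28 \right)}}{s{\left(48 \right)}} + \frac{1421}{-4708} = \frac{2 \cdot 28}{\frac{41}{2}} + \frac{1421}{-4708} = 56 \cdot \frac{2}{41} + 1421 \left(- \frac{1}{4708}\right) = \frac{112}{41} - \frac{1421}{4708} = \frac{469035}{193028}$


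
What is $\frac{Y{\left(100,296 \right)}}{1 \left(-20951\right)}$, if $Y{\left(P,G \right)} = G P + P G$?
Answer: $- \frac{59200}{20951} \approx -2.8256$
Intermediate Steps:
$Y{\left(P,G \right)} = 2 G P$ ($Y{\left(P,G \right)} = G P + G P = 2 G P$)
$\frac{Y{\left(100,296 \right)}}{1 \left(-20951\right)} = \frac{2 \cdot 296 \cdot 100}{1 \left(-20951\right)} = \frac{59200}{-20951} = 59200 \left(- \frac{1}{20951}\right) = - \frac{59200}{20951}$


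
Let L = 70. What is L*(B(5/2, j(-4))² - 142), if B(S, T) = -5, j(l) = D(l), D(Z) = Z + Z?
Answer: -8190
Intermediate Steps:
D(Z) = 2*Z
j(l) = 2*l
L*(B(5/2, j(-4))² - 142) = 70*((-5)² - 142) = 70*(25 - 142) = 70*(-117) = -8190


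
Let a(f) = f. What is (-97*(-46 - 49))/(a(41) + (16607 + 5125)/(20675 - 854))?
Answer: 60883505/278131 ≈ 218.90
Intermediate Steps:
(-97*(-46 - 49))/(a(41) + (16607 + 5125)/(20675 - 854)) = (-97*(-46 - 49))/(41 + (16607 + 5125)/(20675 - 854)) = (-97*(-95))/(41 + 21732/19821) = 9215/(41 + 21732*(1/19821)) = 9215/(41 + 7244/6607) = 9215/(278131/6607) = 9215*(6607/278131) = 60883505/278131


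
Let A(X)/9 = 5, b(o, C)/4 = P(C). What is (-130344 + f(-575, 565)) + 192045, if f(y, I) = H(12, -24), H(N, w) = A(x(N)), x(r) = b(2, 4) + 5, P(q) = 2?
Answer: 61746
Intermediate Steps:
b(o, C) = 8 (b(o, C) = 4*2 = 8)
x(r) = 13 (x(r) = 8 + 5 = 13)
A(X) = 45 (A(X) = 9*5 = 45)
H(N, w) = 45
f(y, I) = 45
(-130344 + f(-575, 565)) + 192045 = (-130344 + 45) + 192045 = -130299 + 192045 = 61746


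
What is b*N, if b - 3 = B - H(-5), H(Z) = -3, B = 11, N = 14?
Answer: 238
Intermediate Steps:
b = 17 (b = 3 + (11 - 1*(-3)) = 3 + (11 + 3) = 3 + 14 = 17)
b*N = 17*14 = 238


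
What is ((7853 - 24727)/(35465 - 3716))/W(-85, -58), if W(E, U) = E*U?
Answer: -8437/78261285 ≈ -0.00010781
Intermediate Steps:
((7853 - 24727)/(35465 - 3716))/W(-85, -58) = ((7853 - 24727)/(35465 - 3716))/((-85*(-58))) = -16874/31749/4930 = -16874*1/31749*(1/4930) = -16874/31749*1/4930 = -8437/78261285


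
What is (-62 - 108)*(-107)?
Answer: 18190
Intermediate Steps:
(-62 - 108)*(-107) = -170*(-107) = 18190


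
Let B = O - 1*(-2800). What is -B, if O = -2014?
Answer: -786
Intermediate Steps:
B = 786 (B = -2014 - 1*(-2800) = -2014 + 2800 = 786)
-B = -1*786 = -786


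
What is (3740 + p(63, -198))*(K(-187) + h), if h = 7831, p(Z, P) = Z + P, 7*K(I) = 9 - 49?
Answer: 28210155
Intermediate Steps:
K(I) = -40/7 (K(I) = (9 - 49)/7 = (⅐)*(-40) = -40/7)
p(Z, P) = P + Z
(3740 + p(63, -198))*(K(-187) + h) = (3740 + (-198 + 63))*(-40/7 + 7831) = (3740 - 135)*(54777/7) = 3605*(54777/7) = 28210155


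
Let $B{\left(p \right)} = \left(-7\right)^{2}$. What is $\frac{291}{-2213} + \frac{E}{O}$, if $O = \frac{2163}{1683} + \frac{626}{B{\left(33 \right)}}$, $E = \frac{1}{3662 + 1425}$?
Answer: $- \frac{572103892098}{4351204594465} \approx -0.13148$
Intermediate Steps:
$B{\left(p \right)} = 49$
$E = \frac{1}{5087} \approx 0.00019658$
$O = \frac{386515}{27489}$ ($O = \frac{2163}{1683} + \frac{626}{49} = 2163 \cdot \frac{1}{1683} + 626 \cdot \frac{1}{49} = \frac{721}{561} + \frac{626}{49} = \frac{386515}{27489} \approx 14.061$)
$\frac{291}{-2213} + \frac{E}{O} = \frac{291}{-2213} + \frac{1}{5087 \cdot \frac{386515}{27489}} = 291 \left(- \frac{1}{2213}\right) + \frac{1}{5087} \cdot \frac{27489}{386515} = - \frac{291}{2213} + \frac{27489}{1966201805} = - \frac{572103892098}{4351204594465}$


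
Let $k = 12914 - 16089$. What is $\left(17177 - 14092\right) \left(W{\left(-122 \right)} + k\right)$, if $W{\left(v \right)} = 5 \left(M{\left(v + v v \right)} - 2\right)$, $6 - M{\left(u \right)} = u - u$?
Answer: $-9733175$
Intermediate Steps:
$M{\left(u \right)} = 6$ ($M{\left(u \right)} = 6 - \left(u - u\right) = 6 - 0 = 6 + 0 = 6$)
$k = -3175$
$W{\left(v \right)} = 20$ ($W{\left(v \right)} = 5 \left(6 - 2\right) = 5 \cdot 4 = 20$)
$\left(17177 - 14092\right) \left(W{\left(-122 \right)} + k\right) = \left(17177 - 14092\right) \left(20 - 3175\right) = 3085 \left(-3155\right) = -9733175$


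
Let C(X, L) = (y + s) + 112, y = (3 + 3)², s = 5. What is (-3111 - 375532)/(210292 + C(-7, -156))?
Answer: -378643/210445 ≈ -1.7992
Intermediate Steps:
y = 36 (y = 6² = 36)
C(X, L) = 153 (C(X, L) = (36 + 5) + 112 = 41 + 112 = 153)
(-3111 - 375532)/(210292 + C(-7, -156)) = (-3111 - 375532)/(210292 + 153) = -378643/210445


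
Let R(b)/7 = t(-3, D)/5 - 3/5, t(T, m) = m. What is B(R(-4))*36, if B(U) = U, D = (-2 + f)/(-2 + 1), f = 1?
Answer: -504/5 ≈ -100.80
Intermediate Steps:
D = 1 (D = (-2 + 1)/(-2 + 1) = -1/(-1) = -1*(-1) = 1)
R(b) = -14/5 (R(b) = 7*(1/5 - 3/5) = 7*(1*(⅕) - 3*⅕) = 7*(⅕ - ⅗) = 7*(-⅖) = -14/5)
B(R(-4))*36 = -14/5*36 = -504/5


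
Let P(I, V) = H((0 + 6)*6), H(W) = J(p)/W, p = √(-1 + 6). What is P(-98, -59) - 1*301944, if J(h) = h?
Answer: -301944 + √5/36 ≈ -3.0194e+5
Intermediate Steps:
p = √5 ≈ 2.2361
H(W) = √5/W
P(I, V) = √5/36 (P(I, V) = √5/(((0 + 6)*6)) = √5/((6*6)) = √5/36)
P(-98, -59) - 1*301944 = √5/36 - 1*301944 = √5/36 - 301944 = -301944 + √5/36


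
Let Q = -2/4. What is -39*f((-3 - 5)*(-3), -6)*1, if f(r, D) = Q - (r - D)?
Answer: 2379/2 ≈ 1189.5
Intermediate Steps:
Q = -1/2 (Q = -2*1/4 = -1/2 ≈ -0.50000)
f(r, D) = -1/2 + D - r (f(r, D) = -1/2 - (r - D) = -1/2 + (D - r) = -1/2 + D - r)
-39*f((-3 - 5)*(-3), -6)*1 = -39*(-1/2 - 6 - (-3 - 5)*(-3))*1 = -39*(-1/2 - 6 - (-8)*(-3))*1 = -39*(-1/2 - 6 - 1*24)*1 = -39*(-1/2 - 6 - 24)*1 = -39*(-61/2)*1 = (2379/2)*1 = 2379/2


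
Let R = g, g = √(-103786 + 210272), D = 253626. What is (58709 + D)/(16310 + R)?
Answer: 2547091925/132954807 - 312335*√106486/265909614 ≈ 18.774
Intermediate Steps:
g = √106486 ≈ 326.32
R = √106486 ≈ 326.32
(58709 + D)/(16310 + R) = (58709 + 253626)/(16310 + √106486) = 312335/(16310 + √106486)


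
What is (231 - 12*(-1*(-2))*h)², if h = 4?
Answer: 18225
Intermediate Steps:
(231 - 12*(-1*(-2))*h)² = (231 - 12*(-1*(-2))*4)² = (231 - 24*4)² = (231 - 12*8)² = (231 - 96)² = 135² = 18225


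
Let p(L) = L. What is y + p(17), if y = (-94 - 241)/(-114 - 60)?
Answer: 3293/174 ≈ 18.925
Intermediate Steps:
y = 335/174 (y = -335/(-174) = -335*(-1/174) = 335/174 ≈ 1.9253)
y + p(17) = 335/174 + 17 = 3293/174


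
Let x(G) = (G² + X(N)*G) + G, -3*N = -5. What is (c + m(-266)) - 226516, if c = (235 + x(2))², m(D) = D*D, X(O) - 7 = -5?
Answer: -95735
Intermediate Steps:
N = 5/3 (N = -⅓*(-5) = 5/3 ≈ 1.6667)
X(O) = 2 (X(O) = 7 - 5 = 2)
m(D) = D²
x(G) = G² + 3*G (x(G) = (G² + 2*G) + G = G² + 3*G)
c = 60025 (c = (235 + 2*(3 + 2))² = (235 + 2*5)² = (235 + 10)² = 245² = 60025)
(c + m(-266)) - 226516 = (60025 + (-266)²) - 226516 = (60025 + 70756) - 226516 = 130781 - 226516 = -95735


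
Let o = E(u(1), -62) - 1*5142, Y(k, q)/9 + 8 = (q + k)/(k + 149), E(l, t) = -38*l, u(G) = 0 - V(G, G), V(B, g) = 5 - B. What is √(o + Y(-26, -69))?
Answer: I*√8520907/41 ≈ 71.197*I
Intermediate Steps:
u(G) = -5 + G (u(G) = 0 - (5 - G) = 0 + (-5 + G) = -5 + G)
Y(k, q) = -72 + 9*(k + q)/(149 + k) (Y(k, q) = -72 + 9*((q + k)/(k + 149)) = -72 + 9*((k + q)/(149 + k)) = -72 + 9*(k + q)/(149 + k))
o = -4990 (o = -38*(-5 + 1) - 1*5142 = -38*(-4) - 5142 = 152 - 5142 = -4990)
√(o + Y(-26, -69)) = √(-4990 + 9*(-1192 - 69 - 7*(-26))/(149 - 26)) = √(-4990 + 9*(-1192 - 69 + 182)/123) = √(-4990 + 9*(1/123)*(-1079)) = √(-4990 - 3237/41) = √(-207827/41) = I*√8520907/41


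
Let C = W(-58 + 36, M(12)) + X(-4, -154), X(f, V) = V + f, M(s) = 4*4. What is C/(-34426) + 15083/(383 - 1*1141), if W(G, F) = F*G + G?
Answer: -37060293/1863922 ≈ -19.883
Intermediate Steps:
M(s) = 16
W(G, F) = G + F*G
C = -532 (C = (-58 + 36)*(1 + 16) + (-154 - 4) = -22*17 - 158 = -374 - 158 = -532)
C/(-34426) + 15083/(383 - 1*1141) = -532/(-34426) + 15083/(383 - 1*1141) = -532*(-1/34426) + 15083/(383 - 1141) = 38/2459 + 15083/(-758) = 38/2459 + 15083*(-1/758) = 38/2459 - 15083/758 = -37060293/1863922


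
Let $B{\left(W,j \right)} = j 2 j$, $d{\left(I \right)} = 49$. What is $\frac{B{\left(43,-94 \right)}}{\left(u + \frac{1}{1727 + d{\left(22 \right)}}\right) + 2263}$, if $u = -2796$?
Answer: $- \frac{31385472}{946607} \approx -33.156$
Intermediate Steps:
$B{\left(W,j \right)} = 2 j^{2}$
$\frac{B{\left(43,-94 \right)}}{\left(u + \frac{1}{1727 + d{\left(22 \right)}}\right) + 2263} = \frac{2 \left(-94\right)^{2}}{\left(-2796 + \frac{1}{1727 + 49}\right) + 2263} = \frac{2 \cdot 8836}{\left(-2796 + \frac{1}{1776}\right) + 2263} = \frac{17672}{\left(-2796 + \frac{1}{1776}\right) + 2263} = \frac{17672}{- \frac{4965695}{1776} + 2263} = \frac{17672}{- \frac{946607}{1776}} = 17672 \left(- \frac{1776}{946607}\right) = - \frac{31385472}{946607}$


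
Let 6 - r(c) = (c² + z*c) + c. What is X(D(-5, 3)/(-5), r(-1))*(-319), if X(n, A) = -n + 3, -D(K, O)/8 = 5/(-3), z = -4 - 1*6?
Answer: -5423/3 ≈ -1807.7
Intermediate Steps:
z = -10 (z = -4 - 6 = -10)
D(K, O) = 40/3 (D(K, O) = -40/(-3) = -40*(-1)/3 = -8*(-5/3) = 40/3)
r(c) = 6 - c² + 9*c (r(c) = 6 - ((c² - 10*c) + c) = 6 - (c² - 9*c) = 6 + (-c² + 9*c) = 6 - c² + 9*c)
X(n, A) = 3 - n
X(D(-5, 3)/(-5), r(-1))*(-319) = (3 - 40/(3*(-5)))*(-319) = (3 - 40*(-1)/(3*5))*(-319) = (3 - 1*(-8/3))*(-319) = (3 + 8/3)*(-319) = (17/3)*(-319) = -5423/3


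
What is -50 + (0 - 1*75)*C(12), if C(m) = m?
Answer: -950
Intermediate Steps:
-50 + (0 - 1*75)*C(12) = -50 + (0 - 1*75)*12 = -50 + (0 - 75)*12 = -50 - 75*12 = -50 - 900 = -950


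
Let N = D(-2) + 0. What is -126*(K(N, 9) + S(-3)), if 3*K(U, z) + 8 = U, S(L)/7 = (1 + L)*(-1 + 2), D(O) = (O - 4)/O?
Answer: 1974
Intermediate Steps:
D(O) = (-4 + O)/O
S(L) = 7 + 7*L (S(L) = 7*((1 + L)*(-1 + 2)) = 7*((1 + L)*1) = 7*(1 + L) = 7 + 7*L)
N = 3 (N = (-4 - 2)/(-2) + 0 = -½*(-6) + 0 = 3 + 0 = 3)
K(U, z) = -8/3 + U/3
-126*(K(N, 9) + S(-3)) = -126*((-8/3 + (⅓)*3) + (7 + 7*(-3))) = -126*((-8/3 + 1) + (7 - 21)) = -126*(-5/3 - 14) = -126*(-47/3) = 1974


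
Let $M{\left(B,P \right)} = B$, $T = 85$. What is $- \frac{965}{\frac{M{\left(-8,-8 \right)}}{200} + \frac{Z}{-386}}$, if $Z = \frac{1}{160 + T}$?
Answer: $\frac{456300250}{18919} \approx 24119.0$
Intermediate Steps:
$Z = \frac{1}{245}$ ($Z = \frac{1}{160 + 85} = \frac{1}{245} \approx 0.0040816$)
$- \frac{965}{\frac{M{\left(-8,-8 \right)}}{200} + \frac{Z}{-386}} = - \frac{965}{- \frac{8}{200} + \frac{1}{245 \left(-386\right)}} = - \frac{965}{\left(-8\right) \frac{1}{200} + \frac{1}{245} \left(- \frac{1}{386}\right)} = - \frac{965}{- \frac{1}{25} - \frac{1}{94570}} = - \frac{965}{- \frac{18919}{472850}} = \left(-965\right) \left(- \frac{472850}{18919}\right) = \frac{456300250}{18919}$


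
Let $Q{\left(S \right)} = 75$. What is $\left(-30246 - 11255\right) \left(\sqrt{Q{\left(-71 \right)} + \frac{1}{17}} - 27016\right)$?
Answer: $1121191016 - \frac{83002 \sqrt{5423}}{17} \approx 1.1208 \cdot 10^{9}$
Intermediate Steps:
$\left(-30246 - 11255\right) \left(\sqrt{Q{\left(-71 \right)} + \frac{1}{17}} - 27016\right) = \left(-30246 - 11255\right) \left(\sqrt{75 + \frac{1}{17}} - 27016\right) = - 41501 \left(\sqrt{75 + \frac{1}{17}} - 27016\right) = - 41501 \left(\sqrt{\frac{1276}{17}} - 27016\right) = - 41501 \left(\frac{2 \sqrt{5423}}{17} - 27016\right) = - 41501 \left(-27016 + \frac{2 \sqrt{5423}}{17}\right) = 1121191016 - \frac{83002 \sqrt{5423}}{17}$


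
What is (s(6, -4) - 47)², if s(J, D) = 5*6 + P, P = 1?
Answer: 256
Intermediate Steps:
s(J, D) = 31 (s(J, D) = 5*6 + 1 = 30 + 1 = 31)
(s(6, -4) - 47)² = (31 - 47)² = (-16)² = 256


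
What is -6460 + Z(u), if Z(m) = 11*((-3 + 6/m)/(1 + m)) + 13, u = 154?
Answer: -6995223/1085 ≈ -6447.2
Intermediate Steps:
Z(m) = 13 + 11*(-3 + 6/m)/(1 + m) (Z(m) = 11*((-3 + 6/m)/(1 + m)) + 13 = 11*(-3 + 6/m)/(1 + m) + 13 = 13 + 11*(-3 + 6/m)/(1 + m))
-6460 + Z(u) = -6460 + (66 - 20*154 + 13*154**2)/(154*(1 + 154)) = -6460 + (1/154)*(66 - 3080 + 13*23716)/155 = -6460 + (1/154)*(1/155)*(66 - 3080 + 308308) = -6460 + (1/154)*(1/155)*305294 = -6460 + 13877/1085 = -6995223/1085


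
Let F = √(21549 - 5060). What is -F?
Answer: -√16489 ≈ -128.41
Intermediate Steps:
F = √16489 ≈ 128.41
-F = -√16489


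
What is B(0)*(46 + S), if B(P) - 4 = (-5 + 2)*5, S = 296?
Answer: -3762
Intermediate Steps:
B(P) = -11 (B(P) = 4 + (-5 + 2)*5 = 4 - 3*5 = 4 - 15 = -11)
B(0)*(46 + S) = -11*(46 + 296) = -11*342 = -3762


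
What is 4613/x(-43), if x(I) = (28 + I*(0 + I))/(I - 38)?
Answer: -373653/1877 ≈ -199.07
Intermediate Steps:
x(I) = (28 + I²)/(-38 + I) (x(I) = (28 + I*I)/(-38 + I) = (28 + I²)/(-38 + I))
4613/x(-43) = 4613/(((28 + (-43)²)/(-38 - 43))) = 4613/(((28 + 1849)/(-81))) = 4613/((-1/81*1877)) = 4613/(-1877/81) = 4613*(-81/1877) = -373653/1877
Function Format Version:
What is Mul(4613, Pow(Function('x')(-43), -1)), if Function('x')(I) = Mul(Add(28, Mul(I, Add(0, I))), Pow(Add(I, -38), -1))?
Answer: Rational(-373653, 1877) ≈ -199.07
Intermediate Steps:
Function('x')(I) = Mul(Pow(Add(-38, I), -1), Add(28, Pow(I, 2))) (Function('x')(I) = Mul(Add(28, Mul(I, I)), Pow(Add(-38, I), -1)) = Mul(Add(28, Pow(I, 2)), Pow(Add(-38, I), -1)) = Mul(Pow(Add(-38, I), -1), Add(28, Pow(I, 2))))
Mul(4613, Pow(Function('x')(-43), -1)) = Mul(4613, Pow(Mul(Pow(Add(-38, -43), -1), Add(28, Pow(-43, 2))), -1)) = Mul(4613, Pow(Mul(Pow(-81, -1), Add(28, 1849)), -1)) = Mul(4613, Pow(Mul(Rational(-1, 81), 1877), -1)) = Mul(4613, Pow(Rational(-1877, 81), -1)) = Mul(4613, Rational(-81, 1877)) = Rational(-373653, 1877)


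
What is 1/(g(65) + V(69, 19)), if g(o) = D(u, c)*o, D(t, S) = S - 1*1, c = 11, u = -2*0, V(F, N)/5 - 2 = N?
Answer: 1/755 ≈ 0.0013245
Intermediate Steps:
V(F, N) = 10 + 5*N
u = 0
D(t, S) = -1 + S (D(t, S) = S - 1 = -1 + S)
g(o) = 10*o (g(o) = (-1 + 11)*o = 10*o)
1/(g(65) + V(69, 19)) = 1/(10*65 + (10 + 5*19)) = 1/(650 + (10 + 95)) = 1/(650 + 105) = 1/755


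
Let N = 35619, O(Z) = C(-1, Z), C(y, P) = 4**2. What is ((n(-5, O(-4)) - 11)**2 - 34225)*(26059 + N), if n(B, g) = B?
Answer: -2095139982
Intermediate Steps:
C(y, P) = 16
O(Z) = 16
((n(-5, O(-4)) - 11)**2 - 34225)*(26059 + N) = ((-5 - 11)**2 - 34225)*(26059 + 35619) = ((-16)**2 - 34225)*61678 = (256 - 34225)*61678 = -33969*61678 = -2095139982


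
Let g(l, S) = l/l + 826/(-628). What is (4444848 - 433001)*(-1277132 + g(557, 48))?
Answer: -1608829066573309/314 ≈ -5.1237e+12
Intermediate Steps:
g(l, S) = -99/314 (g(l, S) = 1 + 826*(-1/628) = 1 - 413/314 = -99/314)
(4444848 - 433001)*(-1277132 + g(557, 48)) = (4444848 - 433001)*(-1277132 - 99/314) = 4011847*(-401019547/314) = -1608829066573309/314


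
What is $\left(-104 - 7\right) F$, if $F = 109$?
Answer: $-12099$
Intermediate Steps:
$\left(-104 - 7\right) F = \left(-104 - 7\right) 109 = \left(-111\right) 109 = -12099$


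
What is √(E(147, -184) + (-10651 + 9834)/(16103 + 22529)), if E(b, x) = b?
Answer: √54838964246/19316 ≈ 12.123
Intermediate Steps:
√(E(147, -184) + (-10651 + 9834)/(16103 + 22529)) = √(147 + (-10651 + 9834)/(16103 + 22529)) = √(147 - 817/38632) = √(5678087/38632) = √54838964246/19316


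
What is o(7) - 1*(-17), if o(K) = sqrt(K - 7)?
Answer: 17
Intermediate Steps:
o(K) = sqrt(-7 + K)
o(7) - 1*(-17) = sqrt(-7 + 7) - 1*(-17) = sqrt(0) + 17 = 0 + 17 = 17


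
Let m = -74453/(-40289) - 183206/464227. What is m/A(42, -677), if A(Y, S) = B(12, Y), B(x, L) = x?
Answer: 27181906297/224438899236 ≈ 0.12111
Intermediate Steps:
A(Y, S) = 12
m = 27181906297/18703241603 (m = -74453*(-1/40289) - 183206*1/464227 = 74453/40289 - 183206/464227 = 27181906297/18703241603 ≈ 1.4533)
m/A(42, -677) = (27181906297/18703241603)/12 = (27181906297/18703241603)*(1/12) = 27181906297/224438899236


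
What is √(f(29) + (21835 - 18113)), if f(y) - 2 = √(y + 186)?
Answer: √(3724 + √215) ≈ 61.145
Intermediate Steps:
f(y) = 2 + √(186 + y) (f(y) = 2 + √(y + 186) = 2 + √(186 + y))
√(f(29) + (21835 - 18113)) = √((2 + √(186 + 29)) + (21835 - 18113)) = √((2 + √215) + 3722) = √(3724 + √215)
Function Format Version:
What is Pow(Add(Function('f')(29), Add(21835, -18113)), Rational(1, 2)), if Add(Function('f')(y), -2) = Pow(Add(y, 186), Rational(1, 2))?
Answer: Pow(Add(3724, Pow(215, Rational(1, 2))), Rational(1, 2)) ≈ 61.145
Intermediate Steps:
Function('f')(y) = Add(2, Pow(Add(186, y), Rational(1, 2))) (Function('f')(y) = Add(2, Pow(Add(y, 186), Rational(1, 2))) = Add(2, Pow(Add(186, y), Rational(1, 2))))
Pow(Add(Function('f')(29), Add(21835, -18113)), Rational(1, 2)) = Pow(Add(Add(2, Pow(Add(186, 29), Rational(1, 2))), Add(21835, -18113)), Rational(1, 2)) = Pow(Add(Add(2, Pow(215, Rational(1, 2))), 3722), Rational(1, 2)) = Pow(Add(3724, Pow(215, Rational(1, 2))), Rational(1, 2))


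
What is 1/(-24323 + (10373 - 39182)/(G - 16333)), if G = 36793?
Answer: -620/15081133 ≈ -4.1111e-5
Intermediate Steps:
1/(-24323 + (10373 - 39182)/(G - 16333)) = 1/(-24323 + (10373 - 39182)/(36793 - 16333)) = 1/(-24323 - 28809/20460) = 1/(-24323 - 28809*1/20460) = 1/(-24323 - 873/620) = 1/(-15081133/620) = -620/15081133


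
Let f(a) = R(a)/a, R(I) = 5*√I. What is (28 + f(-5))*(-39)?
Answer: -1092 + 39*I*√5 ≈ -1092.0 + 87.207*I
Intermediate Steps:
f(a) = 5/√a (f(a) = (5*√a)/a = 5/√a)
(28 + f(-5))*(-39) = (28 + 5/√(-5))*(-39) = (28 + 5*(-I*√5/5))*(-39) = (28 - I*√5)*(-39) = -1092 + 39*I*√5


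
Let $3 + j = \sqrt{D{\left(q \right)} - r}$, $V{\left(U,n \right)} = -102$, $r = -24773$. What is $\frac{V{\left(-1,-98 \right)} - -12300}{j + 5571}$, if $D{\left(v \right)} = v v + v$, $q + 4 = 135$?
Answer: $\frac{67918464}{30960559} - \frac{12198 \sqrt{42065}}{30960559} \approx 2.1129$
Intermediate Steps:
$q = 131$ ($q = -4 + 135 = 131$)
$D{\left(v \right)} = v + v^{2}$ ($D{\left(v \right)} = v^{2} + v = v + v^{2}$)
$j = -3 + \sqrt{42065}$ ($j = -3 + \sqrt{131 \left(1 + 131\right) - -24773} = -3 + \sqrt{131 \cdot 132 + 24773} = -3 + \sqrt{17292 + 24773} = -3 + \sqrt{42065} \approx 202.1$)
$\frac{V{\left(-1,-98 \right)} - -12300}{j + 5571} = \frac{-102 - -12300}{\left(-3 + \sqrt{42065}\right) + 5571} = \frac{-102 + 12300}{5568 + \sqrt{42065}} = \frac{12198}{5568 + \sqrt{42065}}$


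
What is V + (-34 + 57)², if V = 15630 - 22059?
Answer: -5900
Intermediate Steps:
V = -6429
V + (-34 + 57)² = -6429 + (-34 + 57)² = -6429 + 23² = -6429 + 529 = -5900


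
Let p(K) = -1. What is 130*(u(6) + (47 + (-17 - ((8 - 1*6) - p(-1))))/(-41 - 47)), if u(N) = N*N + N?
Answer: 238485/44 ≈ 5420.1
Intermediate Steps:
u(N) = N + N**2 (u(N) = N**2 + N = N + N**2)
130*(u(6) + (47 + (-17 - ((8 - 1*6) - p(-1))))/(-41 - 47)) = 130*(6*(1 + 6) + (47 + (-17 - ((8 - 1*6) - 1*(-1))))/(-41 - 47)) = 130*(6*7 + (47 + (-17 - ((8 - 6) + 1)))/(-88)) = 130*(42 + (47 + (-17 - (2 + 1)))*(-1/88)) = 130*(42 + (47 + (-17 - 1*3))*(-1/88)) = 130*(42 + (47 + (-17 - 3))*(-1/88)) = 130*(42 + (47 - 20)*(-1/88)) = 130*(42 + 27*(-1/88)) = 130*(42 - 27/88) = 130*(3669/88) = 238485/44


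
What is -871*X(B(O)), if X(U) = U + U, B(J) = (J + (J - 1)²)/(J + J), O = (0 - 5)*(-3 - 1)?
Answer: -331851/20 ≈ -16593.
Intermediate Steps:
O = 20 (O = -5*(-4) = 20)
B(J) = (J + (-1 + J)²)/(2*J) (B(J) = (J + (-1 + J)²)/((2*J)) = (J + (-1 + J)²)*(1/(2*J)) = (J + (-1 + J)²)/(2*J))
X(U) = 2*U
-871*X(B(O)) = -1742*(½)*(20 + (-1 + 20)²)/20 = -1742*(½)*(1/20)*(20 + 19²) = -1742*(½)*(1/20)*(20 + 361) = -1742*(½)*(1/20)*381 = -1742*381/40 = -871*381/20 = -331851/20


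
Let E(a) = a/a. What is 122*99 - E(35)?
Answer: 12077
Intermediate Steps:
E(a) = 1
122*99 - E(35) = 122*99 - 1*1 = 12078 - 1 = 12077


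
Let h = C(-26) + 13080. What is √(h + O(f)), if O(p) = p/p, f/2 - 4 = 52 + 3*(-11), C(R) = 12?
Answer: √13093 ≈ 114.42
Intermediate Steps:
f = 46 (f = 8 + 2*(52 + 3*(-11)) = 8 + 2*(52 - 33) = 8 + 2*19 = 8 + 38 = 46)
O(p) = 1
h = 13092 (h = 12 + 13080 = 13092)
√(h + O(f)) = √(13092 + 1) = √13093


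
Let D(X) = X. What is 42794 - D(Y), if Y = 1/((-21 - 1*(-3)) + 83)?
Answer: 2781609/65 ≈ 42794.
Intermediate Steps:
Y = 1/65 (Y = 1/((-21 + 3) + 83) = 1/(-18 + 83) = 1/65 ≈ 0.015385)
42794 - D(Y) = 42794 - 1*1/65 = 42794 - 1/65 = 2781609/65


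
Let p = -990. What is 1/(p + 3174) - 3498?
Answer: -7639631/2184 ≈ -3498.0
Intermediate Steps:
1/(p + 3174) - 3498 = 1/(-990 + 3174) - 3498 = 1/2184 - 3498 = -7639631/2184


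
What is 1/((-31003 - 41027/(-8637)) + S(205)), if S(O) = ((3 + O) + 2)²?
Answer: 8637/113159816 ≈ 7.6326e-5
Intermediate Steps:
S(O) = (5 + O)²
1/((-31003 - 41027/(-8637)) + S(205)) = 1/((-31003 - 41027/(-8637)) + (5 + 205)²) = 1/((-31003 - 41027*(-1)/8637) + 210²) = 1/((-31003 - 1*(-41027/8637)) + 44100) = 1/((-31003 + 41027/8637) + 44100) = 1/(-267731884/8637 + 44100) = 1/(113159816/8637) = 8637/113159816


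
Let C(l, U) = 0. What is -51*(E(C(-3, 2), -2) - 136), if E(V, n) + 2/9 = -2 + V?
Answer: 21148/3 ≈ 7049.3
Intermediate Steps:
E(V, n) = -20/9 + V (E(V, n) = -2/9 + (-2 + V) = -20/9 + V)
-51*(E(C(-3, 2), -2) - 136) = -51*((-20/9 + 0) - 136) = -51*(-20/9 - 136) = -51*(-1244/9) = 21148/3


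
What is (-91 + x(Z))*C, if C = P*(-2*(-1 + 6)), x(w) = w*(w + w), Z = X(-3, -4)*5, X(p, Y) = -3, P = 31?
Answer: -111290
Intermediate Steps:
Z = -15 (Z = -3*5 = -15)
x(w) = 2*w² (x(w) = w*(2*w) = 2*w²)
C = -310 (C = 31*(-2*(-1 + 6)) = 31*(-2*5) = 31*(-10) = -310)
(-91 + x(Z))*C = (-91 + 2*(-15)²)*(-310) = (-91 + 2*225)*(-310) = (-91 + 450)*(-310) = 359*(-310) = -111290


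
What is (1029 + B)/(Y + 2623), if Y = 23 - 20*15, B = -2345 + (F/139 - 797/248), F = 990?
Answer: -15076805/26957104 ≈ -0.55929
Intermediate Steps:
B = -80702103/34472 (B = -2345 + (990/139 - 797/248) = -2345 + 134737/34472 = -80702103/34472 ≈ -2341.1)
Y = -277 (Y = 23 - 300 = -277)
(1029 + B)/(Y + 2623) = (1029 - 80702103/34472)/(-277 + 2623) = -45230415/34472/2346 = -45230415/34472*1/2346 = -15076805/26957104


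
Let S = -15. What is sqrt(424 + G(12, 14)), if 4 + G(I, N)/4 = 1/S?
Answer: 2*sqrt(22935)/15 ≈ 20.192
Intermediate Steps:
G(I, N) = -244/15 (G(I, N) = -16 + 4/(-15) = -16 + 4*(-1/15) = -16 - 4/15 = -244/15)
sqrt(424 + G(12, 14)) = sqrt(424 - 244/15) = sqrt(6116/15) = 2*sqrt(22935)/15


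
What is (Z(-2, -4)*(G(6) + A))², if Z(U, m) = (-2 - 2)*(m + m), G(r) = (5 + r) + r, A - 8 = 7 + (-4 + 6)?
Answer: 1183744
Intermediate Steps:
A = 17 (A = 8 + (7 + (-4 + 6)) = 8 + (7 + 2) = 8 + 9 = 17)
G(r) = 5 + 2*r
Z(U, m) = -8*m
(Z(-2, -4)*(G(6) + A))² = ((-8*(-4))*((5 + 2*6) + 17))² = (32*((5 + 12) + 17))² = (32*(17 + 17))² = (32*34)² = 1088² = 1183744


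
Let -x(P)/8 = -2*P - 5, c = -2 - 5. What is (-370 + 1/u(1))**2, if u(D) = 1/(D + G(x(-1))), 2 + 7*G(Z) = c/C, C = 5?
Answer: 167236624/1225 ≈ 1.3652e+5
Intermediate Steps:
c = -7
x(P) = 40 + 16*P (x(P) = -8*(-2*P - 5) = -8*(-5 - 2*P) = 40 + 16*P)
G(Z) = -17/35 (G(Z) = -2/7 + (-7/5)/7 = -2/7 + (-7*1/5)/7 = -2/7 + (1/7)*(-7/5) = -2/7 - 1/5 = -17/35)
u(D) = 1/(-17/35 + D) (u(D) = 1/(D - 17/35) = 1/(-17/35 + D))
(-370 + 1/u(1))**2 = (-370 + 1/(35/(-17 + 35*1)))**2 = (-370 + 1/(35/(-17 + 35)))**2 = (-370 + 1/(35/18))**2 = (-370 + 18/35)**2 = (-12932/35)**2 = 167236624/1225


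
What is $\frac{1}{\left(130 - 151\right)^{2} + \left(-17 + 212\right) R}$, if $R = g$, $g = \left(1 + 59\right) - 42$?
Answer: $\frac{1}{3951} \approx 0.0002531$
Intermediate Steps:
$g = 18$ ($g = 60 - 42 = 18$)
$R = 18$
$\frac{1}{\left(130 - 151\right)^{2} + \left(-17 + 212\right) R} = \frac{1}{\left(130 - 151\right)^{2} + \left(-17 + 212\right) 18} = \frac{1}{\left(-21\right)^{2} + 195 \cdot 18} = \frac{1}{441 + 3510} = \frac{1}{3951}$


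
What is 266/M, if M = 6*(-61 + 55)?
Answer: -133/18 ≈ -7.3889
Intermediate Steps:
M = -36 (M = 6*(-6) = -36)
266/M = 266/(-36) = 266*(-1/36) = -133/18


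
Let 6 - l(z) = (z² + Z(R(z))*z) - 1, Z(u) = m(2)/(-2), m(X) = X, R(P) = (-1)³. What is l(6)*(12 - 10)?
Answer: -46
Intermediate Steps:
R(P) = -1
Z(u) = -1 (Z(u) = 2/(-2) = 2*(-½) = -1)
l(z) = 7 + z - z² (l(z) = 6 - ((z² - z) - 1) = 6 - (-1 + z² - z) = 6 + (1 + z - z²) = 7 + z - z²)
l(6)*(12 - 10) = (7 + 6 - 1*6²)*(12 - 10) = (7 + 6 - 1*36)*2 = (7 + 6 - 36)*2 = -23*2 = -46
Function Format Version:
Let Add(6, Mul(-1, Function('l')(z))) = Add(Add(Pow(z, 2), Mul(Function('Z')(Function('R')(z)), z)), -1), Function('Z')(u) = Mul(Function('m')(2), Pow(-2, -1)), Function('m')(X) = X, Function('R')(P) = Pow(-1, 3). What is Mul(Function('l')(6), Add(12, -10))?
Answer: -46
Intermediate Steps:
Function('R')(P) = -1
Function('Z')(u) = -1 (Function('Z')(u) = Mul(2, Pow(-2, -1)) = Mul(2, Rational(-1, 2)) = -1)
Function('l')(z) = Add(7, z, Mul(-1, Pow(z, 2))) (Function('l')(z) = Add(6, Mul(-1, Add(Add(Pow(z, 2), Mul(-1, z)), -1))) = Add(6, Mul(-1, Add(-1, Pow(z, 2), Mul(-1, z)))) = Add(6, Add(1, z, Mul(-1, Pow(z, 2)))) = Add(7, z, Mul(-1, Pow(z, 2))))
Mul(Function('l')(6), Add(12, -10)) = Mul(Add(7, 6, Mul(-1, Pow(6, 2))), Add(12, -10)) = Mul(Add(7, 6, Mul(-1, 36)), 2) = Mul(Add(7, 6, -36), 2) = Mul(-23, 2) = -46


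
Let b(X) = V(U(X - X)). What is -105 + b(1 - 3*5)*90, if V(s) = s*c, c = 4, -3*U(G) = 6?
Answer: -825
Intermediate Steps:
U(G) = -2 (U(G) = -⅓*6 = -2)
V(s) = 4*s (V(s) = s*4 = 4*s)
b(X) = -8 (b(X) = 4*(-2) = -8)
-105 + b(1 - 3*5)*90 = -105 - 8*90 = -105 - 720 = -825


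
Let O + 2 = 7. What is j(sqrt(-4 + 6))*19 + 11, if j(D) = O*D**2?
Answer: 201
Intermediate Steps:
O = 5 (O = -2 + 7 = 5)
j(D) = 5*D**2
j(sqrt(-4 + 6))*19 + 11 = (5*(sqrt(-4 + 6))**2)*19 + 11 = (5*(sqrt(2))**2)*19 + 11 = (5*2)*19 + 11 = 10*19 + 11 = 190 + 11 = 201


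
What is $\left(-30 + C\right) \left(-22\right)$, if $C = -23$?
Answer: $1166$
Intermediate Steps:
$\left(-30 + C\right) \left(-22\right) = \left(-30 - 23\right) \left(-22\right) = \left(-53\right) \left(-22\right) = 1166$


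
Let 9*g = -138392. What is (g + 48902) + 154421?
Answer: 1691515/9 ≈ 1.8795e+5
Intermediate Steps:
g = -138392/9 (g = (1/9)*(-138392) = -138392/9 ≈ -15377.)
(g + 48902) + 154421 = (-138392/9 + 48902) + 154421 = 301726/9 + 154421 = 1691515/9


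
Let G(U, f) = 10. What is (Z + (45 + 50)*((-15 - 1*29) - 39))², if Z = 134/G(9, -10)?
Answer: 1549052164/25 ≈ 6.1962e+7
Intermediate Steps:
Z = 67/5 (Z = 134/10 = 134*(⅒) = 67/5 ≈ 13.400)
(Z + (45 + 50)*((-15 - 1*29) - 39))² = (67/5 + (45 + 50)*((-15 - 1*29) - 39))² = (67/5 + 95*((-15 - 29) - 39))² = (67/5 + 95*(-44 - 39))² = (67/5 + 95*(-83))² = (67/5 - 7885)² = (-39358/5)² = 1549052164/25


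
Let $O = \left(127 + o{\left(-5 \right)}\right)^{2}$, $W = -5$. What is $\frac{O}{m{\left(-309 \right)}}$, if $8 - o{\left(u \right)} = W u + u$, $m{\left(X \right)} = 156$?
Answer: $\frac{13225}{156} \approx 84.776$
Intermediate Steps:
$o{\left(u \right)} = 8 + 4 u$ ($o{\left(u \right)} = 8 - \left(- 5 u + u\right) = 8 - - 4 u = 8 + 4 u$)
$O = 13225$ ($O = \left(127 + \left(8 + 4 \left(-5\right)\right)\right)^{2} = \left(127 + \left(8 - 20\right)\right)^{2} = \left(127 - 12\right)^{2} = 115^{2} = 13225$)
$\frac{O}{m{\left(-309 \right)}} = \frac{13225}{156}$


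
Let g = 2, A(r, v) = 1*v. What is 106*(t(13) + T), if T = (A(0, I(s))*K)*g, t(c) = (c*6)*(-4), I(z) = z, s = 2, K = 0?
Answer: -33072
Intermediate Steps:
A(r, v) = v
t(c) = -24*c (t(c) = (6*c)*(-4) = -24*c)
T = 0 (T = (2*0)*2 = 0*2 = 0)
106*(t(13) + T) = 106*(-24*13 + 0) = 106*(-312 + 0) = 106*(-312) = -33072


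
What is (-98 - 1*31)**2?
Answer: 16641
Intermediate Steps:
(-98 - 1*31)**2 = (-98 - 31)**2 = (-129)**2 = 16641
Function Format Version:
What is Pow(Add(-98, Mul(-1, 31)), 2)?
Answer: 16641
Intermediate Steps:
Pow(Add(-98, Mul(-1, 31)), 2) = Pow(Add(-98, -31), 2) = Pow(-129, 2) = 16641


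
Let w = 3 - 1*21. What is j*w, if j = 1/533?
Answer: -18/533 ≈ -0.033771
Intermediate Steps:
w = -18 (w = 3 - 21 = -18)
j = 1/533 ≈ 0.0018762
j*w = (1/533)*(-18) = -18/533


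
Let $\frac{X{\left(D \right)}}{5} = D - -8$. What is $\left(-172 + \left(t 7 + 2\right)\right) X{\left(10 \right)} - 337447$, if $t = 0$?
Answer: $-352747$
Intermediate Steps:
$X{\left(D \right)} = 40 + 5 D$ ($X{\left(D \right)} = 5 \left(D - -8\right) = 5 \left(D + 8\right) = 5 \left(8 + D\right) = 40 + 5 D$)
$\left(-172 + \left(t 7 + 2\right)\right) X{\left(10 \right)} - 337447 = \left(-172 + \left(0 \cdot 7 + 2\right)\right) \left(40 + 5 \cdot 10\right) - 337447 = \left(-172 + \left(0 + 2\right)\right) \left(40 + 50\right) - 337447 = \left(-172 + 2\right) 90 - 337447 = \left(-170\right) 90 - 337447 = -15300 - 337447 = -352747$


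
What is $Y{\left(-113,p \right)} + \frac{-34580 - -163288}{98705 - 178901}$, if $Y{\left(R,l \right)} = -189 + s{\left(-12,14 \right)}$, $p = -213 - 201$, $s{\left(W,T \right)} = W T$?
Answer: $- \frac{7189670}{20049} \approx -358.6$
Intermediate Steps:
$s{\left(W,T \right)} = T W$
$p = -414$
$Y{\left(R,l \right)} = -357$ ($Y{\left(R,l \right)} = -189 + 14 \left(-12\right) = -189 - 168 = -357$)
$Y{\left(-113,p \right)} + \frac{-34580 - -163288}{98705 - 178901} = -357 + \frac{-34580 - -163288}{98705 - 178901} = -357 + \frac{-34580 + 163288}{98705 - 178901} = -357 + \frac{128708}{-80196} = -357 + 128708 \left(- \frac{1}{80196}\right) = -357 - \frac{32177}{20049} = - \frac{7189670}{20049}$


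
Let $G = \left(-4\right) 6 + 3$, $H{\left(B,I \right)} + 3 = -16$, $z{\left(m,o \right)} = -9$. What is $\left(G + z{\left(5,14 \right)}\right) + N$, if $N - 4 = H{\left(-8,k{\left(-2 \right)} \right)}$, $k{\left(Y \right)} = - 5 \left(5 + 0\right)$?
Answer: $-45$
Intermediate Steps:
$k{\left(Y \right)} = -25$ ($k{\left(Y \right)} = \left(-5\right) 5 = -25$)
$H{\left(B,I \right)} = -19$ ($H{\left(B,I \right)} = -3 - 16 = -19$)
$G = -21$ ($G = -24 + 3 = -21$)
$N = -15$ ($N = 4 - 19 = -15$)
$\left(G + z{\left(5,14 \right)}\right) + N = \left(-21 - 9\right) - 15 = -30 - 15 = -45$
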